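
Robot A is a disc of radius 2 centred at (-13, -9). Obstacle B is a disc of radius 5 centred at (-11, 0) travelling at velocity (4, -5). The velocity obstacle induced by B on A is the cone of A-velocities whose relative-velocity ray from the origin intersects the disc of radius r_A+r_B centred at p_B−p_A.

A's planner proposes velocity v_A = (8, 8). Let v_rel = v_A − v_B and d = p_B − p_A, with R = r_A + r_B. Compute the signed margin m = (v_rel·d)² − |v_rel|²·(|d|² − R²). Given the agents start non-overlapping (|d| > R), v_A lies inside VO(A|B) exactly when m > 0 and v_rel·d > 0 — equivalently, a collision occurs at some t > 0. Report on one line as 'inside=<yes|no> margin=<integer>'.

d = (2, 9),  |d|² = 85;  R = 2+5 = 7,  c = 85−7² = 36
v_rel = (4, 13),  |v_rel|² = 185;  v_rel·d = (4)·(2) + (13)·(9) = 125
185·t² − 250·t + 36 = 0  ⇒  m = 125² − 185·36 = 8965
m = 8965 > 0,  v_rel·d = 125 > 0  ⇒  inside

inside=yes margin=8965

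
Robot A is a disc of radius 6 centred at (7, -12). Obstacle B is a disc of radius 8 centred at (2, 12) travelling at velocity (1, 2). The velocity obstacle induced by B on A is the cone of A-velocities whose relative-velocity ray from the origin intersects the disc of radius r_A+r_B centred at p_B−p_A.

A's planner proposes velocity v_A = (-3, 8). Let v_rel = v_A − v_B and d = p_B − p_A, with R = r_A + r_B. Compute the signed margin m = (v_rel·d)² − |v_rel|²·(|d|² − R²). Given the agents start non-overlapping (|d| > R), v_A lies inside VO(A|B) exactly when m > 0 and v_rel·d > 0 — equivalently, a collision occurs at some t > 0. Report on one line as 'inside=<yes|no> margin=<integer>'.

d = (-5, 24),  |d|² = 601;  R = 6+8 = 14,  c = 601−14² = 405
v_rel = (-4, 6),  |v_rel|² = 52;  v_rel·d = (-4)·(-5) + (6)·(24) = 164
52·t² − 328·t + 405 = 0  ⇒  m = 164² − 52·405 = 5836
m = 5836 > 0,  v_rel·d = 164 > 0  ⇒  inside

inside=yes margin=5836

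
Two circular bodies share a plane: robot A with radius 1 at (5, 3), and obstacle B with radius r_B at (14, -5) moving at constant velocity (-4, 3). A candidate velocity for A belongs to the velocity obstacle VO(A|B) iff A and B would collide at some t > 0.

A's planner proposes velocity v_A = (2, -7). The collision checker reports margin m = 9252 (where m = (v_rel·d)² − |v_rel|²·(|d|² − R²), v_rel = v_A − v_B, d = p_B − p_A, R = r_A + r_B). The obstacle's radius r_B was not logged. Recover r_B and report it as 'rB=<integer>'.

m = 9252
d = (9, -8);  v_rel = (6, -10),  |v_rel|² = 136
v_rel×d = (6)·(-8) − (-10)·(9) = 42
since m = R²·136 − 42²:  R² = (1764 + 9252) / 136 = 81
R = √81 = 9  ⇒  r_B = 9 − 1 = 8

rB=8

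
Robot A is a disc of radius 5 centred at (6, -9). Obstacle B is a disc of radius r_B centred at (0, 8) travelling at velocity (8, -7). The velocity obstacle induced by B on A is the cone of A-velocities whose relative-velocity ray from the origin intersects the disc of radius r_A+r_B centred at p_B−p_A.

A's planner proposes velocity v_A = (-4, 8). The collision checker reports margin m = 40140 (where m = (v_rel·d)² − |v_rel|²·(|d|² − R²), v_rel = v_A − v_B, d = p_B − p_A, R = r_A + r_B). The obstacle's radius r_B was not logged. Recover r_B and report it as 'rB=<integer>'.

m = 40140
d = (-6, 17);  v_rel = (-12, 15),  |v_rel|² = 369
v_rel×d = (-12)·(17) − (15)·(-6) = -114
since m = R²·369 − (-114)²:  R² = (12996 + 40140) / 369 = 144
R = √144 = 12  ⇒  r_B = 12 − 5 = 7

rB=7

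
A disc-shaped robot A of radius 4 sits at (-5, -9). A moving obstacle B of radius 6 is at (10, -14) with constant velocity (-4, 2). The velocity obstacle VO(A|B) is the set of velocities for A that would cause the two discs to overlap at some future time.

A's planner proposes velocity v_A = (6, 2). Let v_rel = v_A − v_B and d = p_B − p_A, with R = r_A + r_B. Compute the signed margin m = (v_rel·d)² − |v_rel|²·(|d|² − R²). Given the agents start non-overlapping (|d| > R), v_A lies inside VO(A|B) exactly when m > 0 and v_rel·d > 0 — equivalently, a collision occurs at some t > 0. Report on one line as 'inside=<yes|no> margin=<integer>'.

d = (15, -5),  |d|² = 250;  R = 4+6 = 10,  c = 250−10² = 150
v_rel = (10, 0),  |v_rel|² = 100;  v_rel·d = (10)·(15) + (0)·(-5) = 150
100·t² − 300·t + 150 = 0  ⇒  m = 150² − 100·150 = 7500
m = 7500 > 0,  v_rel·d = 150 > 0  ⇒  inside

inside=yes margin=7500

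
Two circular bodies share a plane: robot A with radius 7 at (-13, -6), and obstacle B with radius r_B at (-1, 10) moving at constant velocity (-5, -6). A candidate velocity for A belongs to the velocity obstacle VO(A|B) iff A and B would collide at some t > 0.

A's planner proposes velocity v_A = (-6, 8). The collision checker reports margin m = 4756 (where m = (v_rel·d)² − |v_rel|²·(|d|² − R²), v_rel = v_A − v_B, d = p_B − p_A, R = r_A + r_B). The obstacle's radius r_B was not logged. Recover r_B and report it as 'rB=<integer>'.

m = 4756
d = (12, 16);  v_rel = (-1, 14),  |v_rel|² = 197
v_rel×d = (-1)·(16) − (14)·(12) = -184
since m = R²·197 − (-184)²:  R² = (33856 + 4756) / 197 = 196
R = √196 = 14  ⇒  r_B = 14 − 7 = 7

rB=7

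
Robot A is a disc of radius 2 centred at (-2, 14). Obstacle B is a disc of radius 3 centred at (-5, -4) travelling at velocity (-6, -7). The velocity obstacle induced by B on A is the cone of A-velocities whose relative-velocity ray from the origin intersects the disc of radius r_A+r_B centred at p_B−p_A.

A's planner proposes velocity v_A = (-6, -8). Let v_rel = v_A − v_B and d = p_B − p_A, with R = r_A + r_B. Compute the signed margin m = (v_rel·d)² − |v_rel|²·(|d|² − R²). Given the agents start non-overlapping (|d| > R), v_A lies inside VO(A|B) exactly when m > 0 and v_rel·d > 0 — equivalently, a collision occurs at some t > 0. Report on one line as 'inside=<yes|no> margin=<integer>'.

d = (-3, -18),  |d|² = 333;  R = 2+3 = 5,  c = 333−5² = 308
v_rel = (0, -1),  |v_rel|² = 1;  v_rel·d = (0)·(-3) + (-1)·(-18) = 18
1·t² − 36·t + 308 = 0  ⇒  m = 18² − 1·308 = 16
m = 16 > 0,  v_rel·d = 18 > 0  ⇒  inside

inside=yes margin=16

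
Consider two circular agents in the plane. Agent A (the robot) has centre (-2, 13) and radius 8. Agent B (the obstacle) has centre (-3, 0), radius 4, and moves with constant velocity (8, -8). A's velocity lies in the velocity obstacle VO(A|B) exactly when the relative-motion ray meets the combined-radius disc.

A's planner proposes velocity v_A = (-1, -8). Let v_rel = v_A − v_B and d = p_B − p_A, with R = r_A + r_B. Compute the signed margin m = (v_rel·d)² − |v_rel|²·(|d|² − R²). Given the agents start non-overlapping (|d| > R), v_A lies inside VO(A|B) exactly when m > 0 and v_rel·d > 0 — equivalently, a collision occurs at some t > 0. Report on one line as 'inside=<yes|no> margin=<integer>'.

d = (-1, -13),  |d|² = 170;  R = 8+4 = 12,  c = 170−12² = 26
v_rel = (-9, 0),  |v_rel|² = 81;  v_rel·d = (-9)·(-1) + (0)·(-13) = 9
81·t² − 18·t + 26 = 0  ⇒  m = 9² − 81·26 = -2025
m = -2025 < 0,  v_rel·d = 9 > 0  ⇒  outside

inside=no margin=-2025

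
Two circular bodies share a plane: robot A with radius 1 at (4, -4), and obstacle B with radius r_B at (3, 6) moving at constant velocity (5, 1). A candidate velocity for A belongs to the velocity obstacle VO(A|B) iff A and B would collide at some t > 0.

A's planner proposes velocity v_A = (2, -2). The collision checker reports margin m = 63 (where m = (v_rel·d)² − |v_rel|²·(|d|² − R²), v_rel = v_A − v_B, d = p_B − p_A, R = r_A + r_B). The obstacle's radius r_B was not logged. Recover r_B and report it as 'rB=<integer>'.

m = 63
d = (-1, 10);  v_rel = (-3, -3),  |v_rel|² = 18
v_rel×d = (-3)·(10) − (-3)·(-1) = -33
since m = R²·18 − (-33)²:  R² = (1089 + 63) / 18 = 64
R = √64 = 8  ⇒  r_B = 8 − 1 = 7

rB=7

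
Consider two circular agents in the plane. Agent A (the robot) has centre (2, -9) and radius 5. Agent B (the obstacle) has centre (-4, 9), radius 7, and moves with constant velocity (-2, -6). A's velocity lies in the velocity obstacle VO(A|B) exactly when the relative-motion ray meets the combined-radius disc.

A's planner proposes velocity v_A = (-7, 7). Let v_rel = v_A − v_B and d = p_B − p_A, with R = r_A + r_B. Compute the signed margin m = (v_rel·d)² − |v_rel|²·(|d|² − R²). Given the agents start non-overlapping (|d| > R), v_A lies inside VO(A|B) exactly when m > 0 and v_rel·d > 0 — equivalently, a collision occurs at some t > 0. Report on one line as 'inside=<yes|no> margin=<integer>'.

d = (-6, 18),  |d|² = 360;  R = 5+7 = 12,  c = 360−12² = 216
v_rel = (-5, 13),  |v_rel|² = 194;  v_rel·d = (-5)·(-6) + (13)·(18) = 264
194·t² − 528·t + 216 = 0  ⇒  m = 264² − 194·216 = 27792
m = 27792 > 0,  v_rel·d = 264 > 0  ⇒  inside

inside=yes margin=27792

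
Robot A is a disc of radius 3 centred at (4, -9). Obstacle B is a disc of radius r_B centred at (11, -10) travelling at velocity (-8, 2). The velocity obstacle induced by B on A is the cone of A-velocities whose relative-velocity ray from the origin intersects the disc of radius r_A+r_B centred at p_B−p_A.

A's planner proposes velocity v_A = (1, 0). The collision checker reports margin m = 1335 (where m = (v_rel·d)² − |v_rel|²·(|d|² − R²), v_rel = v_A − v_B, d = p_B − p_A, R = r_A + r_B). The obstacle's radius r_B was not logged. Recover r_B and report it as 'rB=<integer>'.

m = 1335
d = (7, -1);  v_rel = (9, -2),  |v_rel|² = 85
v_rel×d = (9)·(-1) − (-2)·(7) = 5
since m = R²·85 − 5²:  R² = (25 + 1335) / 85 = 16
R = √16 = 4  ⇒  r_B = 4 − 3 = 1

rB=1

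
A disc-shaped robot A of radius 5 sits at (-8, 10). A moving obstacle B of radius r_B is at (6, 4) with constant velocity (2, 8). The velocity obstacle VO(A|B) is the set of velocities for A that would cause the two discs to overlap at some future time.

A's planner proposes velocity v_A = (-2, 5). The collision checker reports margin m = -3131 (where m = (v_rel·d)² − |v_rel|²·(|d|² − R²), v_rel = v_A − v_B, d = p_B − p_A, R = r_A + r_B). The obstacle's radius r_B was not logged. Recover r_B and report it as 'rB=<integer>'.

m = -3131
d = (14, -6);  v_rel = (-4, -3),  |v_rel|² = 25
v_rel×d = (-4)·(-6) − (-3)·(14) = 66
since m = R²·25 − 66²:  R² = (4356 + -3131) / 25 = 49
R = √49 = 7  ⇒  r_B = 7 − 5 = 2

rB=2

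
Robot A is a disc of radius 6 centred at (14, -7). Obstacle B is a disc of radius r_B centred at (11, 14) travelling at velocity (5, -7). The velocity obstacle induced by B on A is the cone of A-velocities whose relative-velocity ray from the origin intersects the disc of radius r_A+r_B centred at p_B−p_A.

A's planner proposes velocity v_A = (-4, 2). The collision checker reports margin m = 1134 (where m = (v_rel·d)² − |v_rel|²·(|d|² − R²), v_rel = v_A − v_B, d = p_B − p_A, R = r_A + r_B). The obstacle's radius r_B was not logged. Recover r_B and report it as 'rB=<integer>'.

m = 1134
d = (-3, 21);  v_rel = (-9, 9),  |v_rel|² = 162
v_rel×d = (-9)·(21) − (9)·(-3) = -162
since m = R²·162 − (-162)²:  R² = (26244 + 1134) / 162 = 169
R = √169 = 13  ⇒  r_B = 13 − 6 = 7

rB=7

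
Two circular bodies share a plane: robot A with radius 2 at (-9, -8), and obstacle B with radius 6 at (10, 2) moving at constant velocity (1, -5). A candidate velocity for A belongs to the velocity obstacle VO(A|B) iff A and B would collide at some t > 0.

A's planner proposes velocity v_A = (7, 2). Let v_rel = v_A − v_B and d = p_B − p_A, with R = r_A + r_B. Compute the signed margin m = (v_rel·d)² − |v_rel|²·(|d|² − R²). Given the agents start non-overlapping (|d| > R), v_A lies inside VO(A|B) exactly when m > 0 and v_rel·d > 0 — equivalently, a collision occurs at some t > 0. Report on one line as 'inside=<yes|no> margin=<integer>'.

d = (19, 10),  |d|² = 461;  R = 2+6 = 8,  c = 461−8² = 397
v_rel = (6, 7),  |v_rel|² = 85;  v_rel·d = (6)·(19) + (7)·(10) = 184
85·t² − 368·t + 397 = 0  ⇒  m = 184² − 85·397 = 111
m = 111 > 0,  v_rel·d = 184 > 0  ⇒  inside

inside=yes margin=111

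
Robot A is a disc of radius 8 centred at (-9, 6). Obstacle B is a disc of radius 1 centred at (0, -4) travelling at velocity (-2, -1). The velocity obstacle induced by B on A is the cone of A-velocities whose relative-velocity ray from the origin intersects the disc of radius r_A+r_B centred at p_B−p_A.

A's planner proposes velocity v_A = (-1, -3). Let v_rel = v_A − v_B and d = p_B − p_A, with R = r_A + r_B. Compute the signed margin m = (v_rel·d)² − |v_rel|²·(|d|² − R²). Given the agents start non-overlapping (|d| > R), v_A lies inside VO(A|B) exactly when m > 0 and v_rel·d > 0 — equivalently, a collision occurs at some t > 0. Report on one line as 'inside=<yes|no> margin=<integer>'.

d = (9, -10),  |d|² = 181;  R = 8+1 = 9,  c = 181−9² = 100
v_rel = (1, -2),  |v_rel|² = 5;  v_rel·d = (1)·(9) + (-2)·(-10) = 29
5·t² − 58·t + 100 = 0  ⇒  m = 29² − 5·100 = 341
m = 341 > 0,  v_rel·d = 29 > 0  ⇒  inside

inside=yes margin=341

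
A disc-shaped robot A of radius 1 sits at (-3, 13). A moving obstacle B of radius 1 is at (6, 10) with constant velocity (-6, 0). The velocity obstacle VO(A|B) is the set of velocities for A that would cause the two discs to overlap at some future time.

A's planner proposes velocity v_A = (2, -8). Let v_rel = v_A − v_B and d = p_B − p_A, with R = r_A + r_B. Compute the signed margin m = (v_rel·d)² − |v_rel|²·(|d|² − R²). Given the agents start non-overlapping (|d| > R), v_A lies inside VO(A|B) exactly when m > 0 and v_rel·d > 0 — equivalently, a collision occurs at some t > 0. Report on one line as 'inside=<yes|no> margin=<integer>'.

d = (9, -3),  |d|² = 90;  R = 1+1 = 2,  c = 90−2² = 86
v_rel = (8, -8),  |v_rel|² = 128;  v_rel·d = (8)·(9) + (-8)·(-3) = 96
128·t² − 192·t + 86 = 0  ⇒  m = 96² − 128·86 = -1792
m = -1792 < 0,  v_rel·d = 96 > 0  ⇒  outside

inside=no margin=-1792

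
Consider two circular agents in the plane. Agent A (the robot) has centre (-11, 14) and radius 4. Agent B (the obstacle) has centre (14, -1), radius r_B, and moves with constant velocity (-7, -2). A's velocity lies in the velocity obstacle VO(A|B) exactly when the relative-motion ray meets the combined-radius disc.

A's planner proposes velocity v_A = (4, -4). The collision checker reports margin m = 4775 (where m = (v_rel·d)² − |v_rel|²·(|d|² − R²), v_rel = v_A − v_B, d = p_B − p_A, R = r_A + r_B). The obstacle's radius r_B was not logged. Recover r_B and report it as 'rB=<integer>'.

m = 4775
d = (25, -15);  v_rel = (11, -2),  |v_rel|² = 125
v_rel×d = (11)·(-15) − (-2)·(25) = -115
since m = R²·125 − (-115)²:  R² = (13225 + 4775) / 125 = 144
R = √144 = 12  ⇒  r_B = 12 − 4 = 8

rB=8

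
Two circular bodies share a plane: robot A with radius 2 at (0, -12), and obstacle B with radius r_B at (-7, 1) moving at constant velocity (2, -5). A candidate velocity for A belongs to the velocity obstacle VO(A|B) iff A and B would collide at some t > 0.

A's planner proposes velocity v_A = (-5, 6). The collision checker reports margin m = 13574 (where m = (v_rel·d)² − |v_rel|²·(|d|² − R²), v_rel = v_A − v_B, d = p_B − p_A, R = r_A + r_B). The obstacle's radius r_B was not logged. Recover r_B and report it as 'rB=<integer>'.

m = 13574
d = (-7, 13);  v_rel = (-7, 11),  |v_rel|² = 170
v_rel×d = (-7)·(13) − (11)·(-7) = -14
since m = R²·170 − (-14)²:  R² = (196 + 13574) / 170 = 81
R = √81 = 9  ⇒  r_B = 9 − 2 = 7

rB=7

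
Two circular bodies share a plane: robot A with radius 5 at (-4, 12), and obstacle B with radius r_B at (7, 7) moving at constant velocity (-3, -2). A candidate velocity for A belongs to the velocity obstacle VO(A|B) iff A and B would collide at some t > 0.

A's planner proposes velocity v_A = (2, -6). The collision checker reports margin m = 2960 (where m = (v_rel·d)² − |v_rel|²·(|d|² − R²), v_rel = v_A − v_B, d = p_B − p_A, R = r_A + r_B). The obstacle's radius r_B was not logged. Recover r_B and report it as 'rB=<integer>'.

m = 2960
d = (11, -5);  v_rel = (5, -4),  |v_rel|² = 41
v_rel×d = (5)·(-5) − (-4)·(11) = 19
since m = R²·41 − 19²:  R² = (361 + 2960) / 41 = 81
R = √81 = 9  ⇒  r_B = 9 − 5 = 4

rB=4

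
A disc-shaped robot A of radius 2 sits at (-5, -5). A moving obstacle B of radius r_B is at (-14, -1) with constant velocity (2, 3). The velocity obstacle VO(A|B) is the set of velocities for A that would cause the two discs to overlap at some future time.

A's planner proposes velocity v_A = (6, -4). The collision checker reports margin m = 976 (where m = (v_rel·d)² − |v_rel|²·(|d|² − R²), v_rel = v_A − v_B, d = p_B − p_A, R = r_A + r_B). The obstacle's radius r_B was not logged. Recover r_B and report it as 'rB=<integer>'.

m = 976
d = (-9, 4);  v_rel = (4, -7),  |v_rel|² = 65
v_rel×d = (4)·(4) − (-7)·(-9) = -47
since m = R²·65 − (-47)²:  R² = (2209 + 976) / 65 = 49
R = √49 = 7  ⇒  r_B = 7 − 2 = 5

rB=5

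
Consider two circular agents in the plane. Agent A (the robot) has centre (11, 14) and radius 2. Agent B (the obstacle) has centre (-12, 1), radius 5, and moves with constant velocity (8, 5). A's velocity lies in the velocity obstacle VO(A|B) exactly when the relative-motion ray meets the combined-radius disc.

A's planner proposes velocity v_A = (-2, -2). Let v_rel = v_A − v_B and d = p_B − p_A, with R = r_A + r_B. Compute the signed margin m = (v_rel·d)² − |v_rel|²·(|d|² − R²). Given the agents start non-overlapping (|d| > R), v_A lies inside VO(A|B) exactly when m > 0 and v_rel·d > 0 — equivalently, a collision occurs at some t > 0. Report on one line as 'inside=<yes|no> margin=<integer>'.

d = (-23, -13),  |d|² = 698;  R = 2+5 = 7,  c = 698−7² = 649
v_rel = (-10, -7),  |v_rel|² = 149;  v_rel·d = (-10)·(-23) + (-7)·(-13) = 321
149·t² − 642·t + 649 = 0  ⇒  m = 321² − 149·649 = 6340
m = 6340 > 0,  v_rel·d = 321 > 0  ⇒  inside

inside=yes margin=6340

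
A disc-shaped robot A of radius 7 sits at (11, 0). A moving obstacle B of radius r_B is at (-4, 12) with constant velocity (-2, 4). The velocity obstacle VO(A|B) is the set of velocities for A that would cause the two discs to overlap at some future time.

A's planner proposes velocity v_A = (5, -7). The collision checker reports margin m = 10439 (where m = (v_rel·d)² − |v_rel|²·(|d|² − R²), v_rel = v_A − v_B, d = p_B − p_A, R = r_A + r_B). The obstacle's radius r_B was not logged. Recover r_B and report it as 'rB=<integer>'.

m = 10439
d = (-15, 12);  v_rel = (7, -11),  |v_rel|² = 170
v_rel×d = (7)·(12) − (-11)·(-15) = -81
since m = R²·170 − (-81)²:  R² = (6561 + 10439) / 170 = 100
R = √100 = 10  ⇒  r_B = 10 − 7 = 3

rB=3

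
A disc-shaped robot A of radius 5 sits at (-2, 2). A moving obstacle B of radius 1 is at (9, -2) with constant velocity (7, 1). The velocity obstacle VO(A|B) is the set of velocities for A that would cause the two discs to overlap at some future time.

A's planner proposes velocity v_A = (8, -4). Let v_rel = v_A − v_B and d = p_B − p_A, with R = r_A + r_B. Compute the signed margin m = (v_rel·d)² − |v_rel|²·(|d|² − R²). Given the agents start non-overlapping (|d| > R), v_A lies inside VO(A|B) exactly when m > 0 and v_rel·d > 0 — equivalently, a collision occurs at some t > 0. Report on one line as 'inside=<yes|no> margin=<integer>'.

d = (11, -4),  |d|² = 137;  R = 5+1 = 6,  c = 137−6² = 101
v_rel = (1, -5),  |v_rel|² = 26;  v_rel·d = (1)·(11) + (-5)·(-4) = 31
26·t² − 62·t + 101 = 0  ⇒  m = 31² − 26·101 = -1665
m = -1665 < 0,  v_rel·d = 31 > 0  ⇒  outside

inside=no margin=-1665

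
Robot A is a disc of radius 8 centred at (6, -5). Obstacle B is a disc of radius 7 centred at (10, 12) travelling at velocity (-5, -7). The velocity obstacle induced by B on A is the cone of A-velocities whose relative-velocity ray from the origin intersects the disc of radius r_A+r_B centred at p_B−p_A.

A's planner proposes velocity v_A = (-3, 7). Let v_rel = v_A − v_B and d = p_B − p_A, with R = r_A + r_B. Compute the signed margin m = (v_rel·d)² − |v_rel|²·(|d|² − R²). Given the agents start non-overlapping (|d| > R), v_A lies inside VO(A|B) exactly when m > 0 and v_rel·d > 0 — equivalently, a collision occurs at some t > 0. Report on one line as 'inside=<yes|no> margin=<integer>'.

d = (4, 17),  |d|² = 305;  R = 8+7 = 15,  c = 305−15² = 80
v_rel = (2, 14),  |v_rel|² = 200;  v_rel·d = (2)·(4) + (14)·(17) = 246
200·t² − 492·t + 80 = 0  ⇒  m = 246² − 200·80 = 44516
m = 44516 > 0,  v_rel·d = 246 > 0  ⇒  inside

inside=yes margin=44516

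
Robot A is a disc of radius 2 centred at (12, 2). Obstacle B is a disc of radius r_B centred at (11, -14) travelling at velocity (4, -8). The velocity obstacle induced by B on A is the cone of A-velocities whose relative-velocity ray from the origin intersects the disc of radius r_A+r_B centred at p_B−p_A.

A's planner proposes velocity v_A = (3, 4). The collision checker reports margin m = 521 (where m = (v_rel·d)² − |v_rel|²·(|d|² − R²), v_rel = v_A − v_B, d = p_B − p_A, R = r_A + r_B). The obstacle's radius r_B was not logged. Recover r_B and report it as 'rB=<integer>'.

m = 521
d = (-1, -16);  v_rel = (-1, 12),  |v_rel|² = 145
v_rel×d = (-1)·(-16) − (12)·(-1) = 28
since m = R²·145 − 28²:  R² = (784 + 521) / 145 = 9
R = √9 = 3  ⇒  r_B = 3 − 2 = 1

rB=1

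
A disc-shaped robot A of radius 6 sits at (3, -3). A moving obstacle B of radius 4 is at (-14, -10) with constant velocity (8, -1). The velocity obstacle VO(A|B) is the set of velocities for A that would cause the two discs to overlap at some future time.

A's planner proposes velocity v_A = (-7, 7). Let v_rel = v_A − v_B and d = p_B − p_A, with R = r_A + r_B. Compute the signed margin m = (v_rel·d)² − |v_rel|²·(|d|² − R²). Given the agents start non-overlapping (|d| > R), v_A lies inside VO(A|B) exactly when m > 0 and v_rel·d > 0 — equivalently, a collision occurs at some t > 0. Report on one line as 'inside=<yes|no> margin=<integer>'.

d = (-17, -7),  |d|² = 338;  R = 6+4 = 10,  c = 338−10² = 238
v_rel = (-15, 8),  |v_rel|² = 289;  v_rel·d = (-15)·(-17) + (8)·(-7) = 199
289·t² − 398·t + 238 = 0  ⇒  m = 199² − 289·238 = -29181
m = -29181 < 0,  v_rel·d = 199 > 0  ⇒  outside

inside=no margin=-29181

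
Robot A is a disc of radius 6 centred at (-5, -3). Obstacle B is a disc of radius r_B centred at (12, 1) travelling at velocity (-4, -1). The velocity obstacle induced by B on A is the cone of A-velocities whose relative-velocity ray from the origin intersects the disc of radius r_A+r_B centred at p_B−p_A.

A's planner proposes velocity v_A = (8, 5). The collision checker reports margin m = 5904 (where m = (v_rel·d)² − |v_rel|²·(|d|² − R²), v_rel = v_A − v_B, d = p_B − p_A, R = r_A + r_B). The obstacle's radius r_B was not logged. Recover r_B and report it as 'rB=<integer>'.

m = 5904
d = (17, 4);  v_rel = (12, 6),  |v_rel|² = 180
v_rel×d = (12)·(4) − (6)·(17) = -54
since m = R²·180 − (-54)²:  R² = (2916 + 5904) / 180 = 49
R = √49 = 7  ⇒  r_B = 7 − 6 = 1

rB=1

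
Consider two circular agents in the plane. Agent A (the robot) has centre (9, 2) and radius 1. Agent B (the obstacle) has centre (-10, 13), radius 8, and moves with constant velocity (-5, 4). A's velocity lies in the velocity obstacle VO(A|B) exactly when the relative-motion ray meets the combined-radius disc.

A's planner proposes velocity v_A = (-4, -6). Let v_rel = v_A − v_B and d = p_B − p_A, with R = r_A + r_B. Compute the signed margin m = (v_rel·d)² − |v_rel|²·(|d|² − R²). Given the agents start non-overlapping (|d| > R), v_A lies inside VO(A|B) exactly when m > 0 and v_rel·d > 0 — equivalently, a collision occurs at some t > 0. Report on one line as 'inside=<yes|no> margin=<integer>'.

d = (-19, 11),  |d|² = 482;  R = 1+8 = 9,  c = 482−9² = 401
v_rel = (1, -10),  |v_rel|² = 101;  v_rel·d = (1)·(-19) + (-10)·(11) = -129
101·t² + 258·t + 401 = 0  ⇒  m = (-129)² − 101·401 = -23860
m = -23860 < 0,  v_rel·d = -129 < 0  ⇒  outside

inside=no margin=-23860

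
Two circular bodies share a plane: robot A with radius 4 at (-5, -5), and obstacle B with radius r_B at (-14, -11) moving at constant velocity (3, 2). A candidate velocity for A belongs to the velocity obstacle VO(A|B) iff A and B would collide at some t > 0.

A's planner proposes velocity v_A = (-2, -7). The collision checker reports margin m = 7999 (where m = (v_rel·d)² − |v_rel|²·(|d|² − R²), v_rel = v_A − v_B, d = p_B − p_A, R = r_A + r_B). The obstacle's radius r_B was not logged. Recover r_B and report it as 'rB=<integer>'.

m = 7999
d = (-9, -6);  v_rel = (-5, -9),  |v_rel|² = 106
v_rel×d = (-5)·(-6) − (-9)·(-9) = -51
since m = R²·106 − (-51)²:  R² = (2601 + 7999) / 106 = 100
R = √100 = 10  ⇒  r_B = 10 − 4 = 6

rB=6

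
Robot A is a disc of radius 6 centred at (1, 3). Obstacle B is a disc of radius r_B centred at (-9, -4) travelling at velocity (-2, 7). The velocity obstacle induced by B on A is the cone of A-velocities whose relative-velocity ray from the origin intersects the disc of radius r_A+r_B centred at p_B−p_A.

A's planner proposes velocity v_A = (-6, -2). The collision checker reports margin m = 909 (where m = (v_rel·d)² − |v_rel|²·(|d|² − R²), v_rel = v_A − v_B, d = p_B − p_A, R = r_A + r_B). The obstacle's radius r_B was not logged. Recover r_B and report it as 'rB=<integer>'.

m = 909
d = (-10, -7);  v_rel = (-4, -9),  |v_rel|² = 97
v_rel×d = (-4)·(-7) − (-9)·(-10) = -62
since m = R²·97 − (-62)²:  R² = (3844 + 909) / 97 = 49
R = √49 = 7  ⇒  r_B = 7 − 6 = 1

rB=1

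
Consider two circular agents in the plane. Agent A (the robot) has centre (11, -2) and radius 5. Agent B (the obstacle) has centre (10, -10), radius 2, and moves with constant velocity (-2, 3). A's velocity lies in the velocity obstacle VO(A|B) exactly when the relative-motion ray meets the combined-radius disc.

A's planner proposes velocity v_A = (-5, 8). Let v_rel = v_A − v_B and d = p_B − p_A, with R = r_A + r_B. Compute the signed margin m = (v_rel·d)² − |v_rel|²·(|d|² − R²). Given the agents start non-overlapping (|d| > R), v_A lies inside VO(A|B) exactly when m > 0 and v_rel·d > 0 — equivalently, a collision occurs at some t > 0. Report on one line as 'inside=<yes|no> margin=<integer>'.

d = (-1, -8),  |d|² = 65;  R = 5+2 = 7,  c = 65−7² = 16
v_rel = (-3, 5),  |v_rel|² = 34;  v_rel·d = (-3)·(-1) + (5)·(-8) = -37
34·t² + 74·t + 16 = 0  ⇒  m = (-37)² − 34·16 = 825
m = 825 > 0,  v_rel·d = -37 < 0  ⇒  outside

inside=no margin=825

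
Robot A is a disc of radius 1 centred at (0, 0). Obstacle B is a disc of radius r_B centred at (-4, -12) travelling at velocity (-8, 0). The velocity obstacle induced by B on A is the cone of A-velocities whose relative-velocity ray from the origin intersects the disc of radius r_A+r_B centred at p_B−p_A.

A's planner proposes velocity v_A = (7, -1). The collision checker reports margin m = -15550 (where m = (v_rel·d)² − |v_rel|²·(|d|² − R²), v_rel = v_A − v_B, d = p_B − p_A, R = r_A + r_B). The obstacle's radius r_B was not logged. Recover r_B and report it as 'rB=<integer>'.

m = -15550
d = (-4, -12);  v_rel = (15, -1),  |v_rel|² = 226
v_rel×d = (15)·(-12) − (-1)·(-4) = -184
since m = R²·226 − (-184)²:  R² = (33856 + -15550) / 226 = 81
R = √81 = 9  ⇒  r_B = 9 − 1 = 8

rB=8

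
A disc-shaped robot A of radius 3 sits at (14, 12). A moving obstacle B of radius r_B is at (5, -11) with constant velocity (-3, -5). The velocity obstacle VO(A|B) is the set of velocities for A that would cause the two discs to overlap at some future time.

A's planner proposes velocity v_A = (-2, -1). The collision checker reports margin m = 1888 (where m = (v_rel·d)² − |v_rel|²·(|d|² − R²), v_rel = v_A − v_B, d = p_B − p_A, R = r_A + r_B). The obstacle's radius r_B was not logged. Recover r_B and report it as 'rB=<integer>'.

m = 1888
d = (-9, -23);  v_rel = (1, 4),  |v_rel|² = 17
v_rel×d = (1)·(-23) − (4)·(-9) = 13
since m = R²·17 − 13²:  R² = (169 + 1888) / 17 = 121
R = √121 = 11  ⇒  r_B = 11 − 3 = 8

rB=8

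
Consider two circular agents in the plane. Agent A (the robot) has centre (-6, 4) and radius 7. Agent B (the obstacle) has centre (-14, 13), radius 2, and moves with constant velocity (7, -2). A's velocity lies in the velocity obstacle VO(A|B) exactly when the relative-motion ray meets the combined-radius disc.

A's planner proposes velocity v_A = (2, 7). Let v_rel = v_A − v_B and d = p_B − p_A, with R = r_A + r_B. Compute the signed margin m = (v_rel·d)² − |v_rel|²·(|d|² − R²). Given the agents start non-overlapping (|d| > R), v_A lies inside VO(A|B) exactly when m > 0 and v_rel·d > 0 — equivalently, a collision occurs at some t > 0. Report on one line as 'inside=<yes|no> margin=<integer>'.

d = (-8, 9),  |d|² = 145;  R = 7+2 = 9,  c = 145−9² = 64
v_rel = (-5, 9),  |v_rel|² = 106;  v_rel·d = (-5)·(-8) + (9)·(9) = 121
106·t² − 242·t + 64 = 0  ⇒  m = 121² − 106·64 = 7857
m = 7857 > 0,  v_rel·d = 121 > 0  ⇒  inside

inside=yes margin=7857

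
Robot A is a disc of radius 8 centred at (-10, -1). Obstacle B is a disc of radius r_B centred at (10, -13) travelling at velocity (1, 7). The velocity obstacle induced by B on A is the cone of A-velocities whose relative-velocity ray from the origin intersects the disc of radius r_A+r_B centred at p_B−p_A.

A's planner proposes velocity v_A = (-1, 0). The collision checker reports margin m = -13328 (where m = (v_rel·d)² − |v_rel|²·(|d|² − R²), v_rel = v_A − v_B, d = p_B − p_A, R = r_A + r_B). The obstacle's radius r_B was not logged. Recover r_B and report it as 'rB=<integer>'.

m = -13328
d = (20, -12);  v_rel = (-2, -7),  |v_rel|² = 53
v_rel×d = (-2)·(-12) − (-7)·(20) = 164
since m = R²·53 − 164²:  R² = (26896 + -13328) / 53 = 256
R = √256 = 16  ⇒  r_B = 16 − 8 = 8

rB=8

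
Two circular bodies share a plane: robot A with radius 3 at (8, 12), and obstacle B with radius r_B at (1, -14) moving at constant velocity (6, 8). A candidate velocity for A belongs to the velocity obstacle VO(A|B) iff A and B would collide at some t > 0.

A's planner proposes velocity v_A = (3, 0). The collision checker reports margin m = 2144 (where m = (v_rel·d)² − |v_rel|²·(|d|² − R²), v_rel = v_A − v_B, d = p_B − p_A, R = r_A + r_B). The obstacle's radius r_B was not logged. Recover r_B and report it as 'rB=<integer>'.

m = 2144
d = (-7, -26);  v_rel = (-3, -8),  |v_rel|² = 73
v_rel×d = (-3)·(-26) − (-8)·(-7) = 22
since m = R²·73 − 22²:  R² = (484 + 2144) / 73 = 36
R = √36 = 6  ⇒  r_B = 6 − 3 = 3

rB=3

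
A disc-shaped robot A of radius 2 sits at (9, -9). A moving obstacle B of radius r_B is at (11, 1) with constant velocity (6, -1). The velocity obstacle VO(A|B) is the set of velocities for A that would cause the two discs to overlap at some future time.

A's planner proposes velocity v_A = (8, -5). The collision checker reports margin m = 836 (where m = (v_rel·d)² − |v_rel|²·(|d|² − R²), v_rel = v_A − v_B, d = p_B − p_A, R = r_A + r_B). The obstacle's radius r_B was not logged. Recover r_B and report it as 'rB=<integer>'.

m = 836
d = (2, 10);  v_rel = (2, -4),  |v_rel|² = 20
v_rel×d = (2)·(10) − (-4)·(2) = 28
since m = R²·20 − 28²:  R² = (784 + 836) / 20 = 81
R = √81 = 9  ⇒  r_B = 9 − 2 = 7

rB=7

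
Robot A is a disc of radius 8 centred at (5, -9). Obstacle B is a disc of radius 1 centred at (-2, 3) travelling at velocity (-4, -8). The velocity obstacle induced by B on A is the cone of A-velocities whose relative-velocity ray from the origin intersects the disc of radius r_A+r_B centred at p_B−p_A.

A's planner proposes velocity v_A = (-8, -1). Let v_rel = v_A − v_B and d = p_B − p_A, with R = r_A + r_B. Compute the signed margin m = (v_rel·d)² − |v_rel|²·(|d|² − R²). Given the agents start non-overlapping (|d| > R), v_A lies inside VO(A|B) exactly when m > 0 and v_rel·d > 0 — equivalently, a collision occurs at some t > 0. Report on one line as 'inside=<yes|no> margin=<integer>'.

d = (-7, 12),  |d|² = 193;  R = 8+1 = 9,  c = 193−9² = 112
v_rel = (-4, 7),  |v_rel|² = 65;  v_rel·d = (-4)·(-7) + (7)·(12) = 112
65·t² − 224·t + 112 = 0  ⇒  m = 112² − 65·112 = 5264
m = 5264 > 0,  v_rel·d = 112 > 0  ⇒  inside

inside=yes margin=5264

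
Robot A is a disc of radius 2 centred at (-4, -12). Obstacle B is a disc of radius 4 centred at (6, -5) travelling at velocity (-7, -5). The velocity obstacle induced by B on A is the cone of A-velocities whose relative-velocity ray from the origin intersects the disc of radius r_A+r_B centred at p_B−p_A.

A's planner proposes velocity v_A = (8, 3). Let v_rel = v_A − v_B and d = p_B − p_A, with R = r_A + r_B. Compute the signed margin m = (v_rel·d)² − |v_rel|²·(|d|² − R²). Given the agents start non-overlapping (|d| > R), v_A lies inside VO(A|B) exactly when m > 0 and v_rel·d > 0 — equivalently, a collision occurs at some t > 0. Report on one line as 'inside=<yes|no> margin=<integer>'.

d = (10, 7),  |d|² = 149;  R = 2+4 = 6,  c = 149−6² = 113
v_rel = (15, 8),  |v_rel|² = 289;  v_rel·d = (15)·(10) + (8)·(7) = 206
289·t² − 412·t + 113 = 0  ⇒  m = 206² − 289·113 = 9779
m = 9779 > 0,  v_rel·d = 206 > 0  ⇒  inside

inside=yes margin=9779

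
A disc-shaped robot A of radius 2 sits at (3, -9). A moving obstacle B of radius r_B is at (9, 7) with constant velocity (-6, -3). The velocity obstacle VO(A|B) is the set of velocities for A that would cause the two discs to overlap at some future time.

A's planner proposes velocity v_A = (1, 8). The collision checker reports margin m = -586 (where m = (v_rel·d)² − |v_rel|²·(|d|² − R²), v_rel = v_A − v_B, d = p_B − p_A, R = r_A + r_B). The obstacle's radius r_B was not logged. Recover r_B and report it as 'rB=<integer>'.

m = -586
d = (6, 16);  v_rel = (7, 11),  |v_rel|² = 170
v_rel×d = (7)·(16) − (11)·(6) = 46
since m = R²·170 − 46²:  R² = (2116 + -586) / 170 = 9
R = √9 = 3  ⇒  r_B = 3 − 2 = 1

rB=1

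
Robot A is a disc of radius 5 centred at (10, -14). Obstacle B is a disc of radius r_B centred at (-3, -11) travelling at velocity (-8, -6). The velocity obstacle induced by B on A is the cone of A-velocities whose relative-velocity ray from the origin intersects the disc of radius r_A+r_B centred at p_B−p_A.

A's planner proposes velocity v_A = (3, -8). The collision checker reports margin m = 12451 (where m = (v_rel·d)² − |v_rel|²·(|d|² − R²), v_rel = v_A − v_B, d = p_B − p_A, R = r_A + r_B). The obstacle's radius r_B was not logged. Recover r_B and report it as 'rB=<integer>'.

m = 12451
d = (-13, 3);  v_rel = (11, -2),  |v_rel|² = 125
v_rel×d = (11)·(3) − (-2)·(-13) = 7
since m = R²·125 − 7²:  R² = (49 + 12451) / 125 = 100
R = √100 = 10  ⇒  r_B = 10 − 5 = 5

rB=5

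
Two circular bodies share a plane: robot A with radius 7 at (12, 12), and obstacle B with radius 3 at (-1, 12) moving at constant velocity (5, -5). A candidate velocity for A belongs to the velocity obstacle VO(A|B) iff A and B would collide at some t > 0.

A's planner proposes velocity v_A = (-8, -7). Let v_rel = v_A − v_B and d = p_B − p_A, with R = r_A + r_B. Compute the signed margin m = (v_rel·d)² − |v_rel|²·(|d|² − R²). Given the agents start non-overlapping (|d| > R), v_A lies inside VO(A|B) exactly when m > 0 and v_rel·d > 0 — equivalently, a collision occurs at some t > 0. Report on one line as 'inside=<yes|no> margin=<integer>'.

d = (-13, 0),  |d|² = 169;  R = 7+3 = 10,  c = 169−10² = 69
v_rel = (-13, -2),  |v_rel|² = 173;  v_rel·d = (-13)·(-13) + (-2)·(0) = 169
173·t² − 338·t + 69 = 0  ⇒  m = 169² − 173·69 = 16624
m = 16624 > 0,  v_rel·d = 169 > 0  ⇒  inside

inside=yes margin=16624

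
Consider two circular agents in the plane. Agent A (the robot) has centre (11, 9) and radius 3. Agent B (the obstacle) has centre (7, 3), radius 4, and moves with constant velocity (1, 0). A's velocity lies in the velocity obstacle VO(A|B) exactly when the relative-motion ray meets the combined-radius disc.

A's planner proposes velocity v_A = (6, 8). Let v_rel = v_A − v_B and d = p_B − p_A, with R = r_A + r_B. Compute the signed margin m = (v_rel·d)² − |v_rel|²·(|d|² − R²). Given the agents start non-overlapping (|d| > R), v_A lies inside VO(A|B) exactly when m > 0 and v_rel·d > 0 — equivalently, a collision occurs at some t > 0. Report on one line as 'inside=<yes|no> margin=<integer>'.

d = (-4, -6),  |d|² = 52;  R = 3+4 = 7,  c = 52−7² = 3
v_rel = (5, 8),  |v_rel|² = 89;  v_rel·d = (5)·(-4) + (8)·(-6) = -68
89·t² + 136·t + 3 = 0  ⇒  m = (-68)² − 89·3 = 4357
m = 4357 > 0,  v_rel·d = -68 < 0  ⇒  outside

inside=no margin=4357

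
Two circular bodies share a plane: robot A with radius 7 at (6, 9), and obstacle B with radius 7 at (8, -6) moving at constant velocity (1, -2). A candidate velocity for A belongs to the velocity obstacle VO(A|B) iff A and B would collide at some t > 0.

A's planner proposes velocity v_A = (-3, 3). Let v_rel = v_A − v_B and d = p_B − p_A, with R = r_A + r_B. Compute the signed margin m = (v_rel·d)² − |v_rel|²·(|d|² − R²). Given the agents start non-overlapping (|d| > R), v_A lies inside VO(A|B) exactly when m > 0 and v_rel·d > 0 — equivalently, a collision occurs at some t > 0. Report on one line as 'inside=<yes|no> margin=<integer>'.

d = (2, -15),  |d|² = 229;  R = 7+7 = 14,  c = 229−14² = 33
v_rel = (-4, 5),  |v_rel|² = 41;  v_rel·d = (-4)·(2) + (5)·(-15) = -83
41·t² + 166·t + 33 = 0  ⇒  m = (-83)² − 41·33 = 5536
m = 5536 > 0,  v_rel·d = -83 < 0  ⇒  outside

inside=no margin=5536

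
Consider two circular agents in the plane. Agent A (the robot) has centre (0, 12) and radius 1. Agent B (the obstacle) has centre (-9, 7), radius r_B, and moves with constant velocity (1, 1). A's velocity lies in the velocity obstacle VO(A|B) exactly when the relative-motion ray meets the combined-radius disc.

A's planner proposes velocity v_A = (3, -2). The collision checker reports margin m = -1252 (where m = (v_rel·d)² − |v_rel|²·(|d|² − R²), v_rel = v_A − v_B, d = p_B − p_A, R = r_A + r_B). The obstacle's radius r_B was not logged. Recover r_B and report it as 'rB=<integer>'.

m = -1252
d = (-9, -5);  v_rel = (2, -3),  |v_rel|² = 13
v_rel×d = (2)·(-5) − (-3)·(-9) = -37
since m = R²·13 − (-37)²:  R² = (1369 + -1252) / 13 = 9
R = √9 = 3  ⇒  r_B = 3 − 1 = 2

rB=2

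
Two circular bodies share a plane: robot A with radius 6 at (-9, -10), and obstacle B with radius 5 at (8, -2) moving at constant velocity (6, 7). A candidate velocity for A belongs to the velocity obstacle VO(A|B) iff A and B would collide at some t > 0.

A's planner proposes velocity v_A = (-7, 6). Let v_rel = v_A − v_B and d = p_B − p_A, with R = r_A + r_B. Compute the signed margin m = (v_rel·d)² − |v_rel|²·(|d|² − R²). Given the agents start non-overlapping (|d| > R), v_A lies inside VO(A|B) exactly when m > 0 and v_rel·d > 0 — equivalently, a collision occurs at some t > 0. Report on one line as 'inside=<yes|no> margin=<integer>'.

d = (17, 8),  |d|² = 353;  R = 6+5 = 11,  c = 353−11² = 232
v_rel = (-13, -1),  |v_rel|² = 170;  v_rel·d = (-13)·(17) + (-1)·(8) = -229
170·t² + 458·t + 232 = 0  ⇒  m = (-229)² − 170·232 = 13001
m = 13001 > 0,  v_rel·d = -229 < 0  ⇒  outside

inside=no margin=13001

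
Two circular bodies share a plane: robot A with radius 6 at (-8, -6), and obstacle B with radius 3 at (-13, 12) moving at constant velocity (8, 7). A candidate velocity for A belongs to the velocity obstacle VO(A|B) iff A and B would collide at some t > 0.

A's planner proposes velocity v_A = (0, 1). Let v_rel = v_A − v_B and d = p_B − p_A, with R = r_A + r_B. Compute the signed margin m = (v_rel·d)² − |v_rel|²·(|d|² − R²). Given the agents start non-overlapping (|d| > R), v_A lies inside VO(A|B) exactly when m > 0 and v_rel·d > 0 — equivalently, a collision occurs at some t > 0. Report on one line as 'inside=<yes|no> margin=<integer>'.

d = (-5, 18),  |d|² = 349;  R = 6+3 = 9,  c = 349−9² = 268
v_rel = (-8, -6),  |v_rel|² = 100;  v_rel·d = (-8)·(-5) + (-6)·(18) = -68
100·t² + 136·t + 268 = 0  ⇒  m = (-68)² − 100·268 = -22176
m = -22176 < 0,  v_rel·d = -68 < 0  ⇒  outside

inside=no margin=-22176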